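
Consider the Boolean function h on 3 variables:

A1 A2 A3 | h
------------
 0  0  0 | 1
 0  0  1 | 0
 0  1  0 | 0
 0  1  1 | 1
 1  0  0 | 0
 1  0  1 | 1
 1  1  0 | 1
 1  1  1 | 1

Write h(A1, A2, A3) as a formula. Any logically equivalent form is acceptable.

h is 0 on only 3 rows — (0,0,1), (0,1,0), (1,0,0). Writing each as a minterm (¬A1·¬A2·A3, ¬A1·A2·¬A3, A1·¬A2·¬A3) and OR-ing them characterizes exactly where h=0, so h is the negation of that disjunction.

h(A1, A2, A3) = ~((((~A1 & ~A2) & A3) | ((~A1 & A2) & ~A3)) | ((A1 & ~A2) & ~A3))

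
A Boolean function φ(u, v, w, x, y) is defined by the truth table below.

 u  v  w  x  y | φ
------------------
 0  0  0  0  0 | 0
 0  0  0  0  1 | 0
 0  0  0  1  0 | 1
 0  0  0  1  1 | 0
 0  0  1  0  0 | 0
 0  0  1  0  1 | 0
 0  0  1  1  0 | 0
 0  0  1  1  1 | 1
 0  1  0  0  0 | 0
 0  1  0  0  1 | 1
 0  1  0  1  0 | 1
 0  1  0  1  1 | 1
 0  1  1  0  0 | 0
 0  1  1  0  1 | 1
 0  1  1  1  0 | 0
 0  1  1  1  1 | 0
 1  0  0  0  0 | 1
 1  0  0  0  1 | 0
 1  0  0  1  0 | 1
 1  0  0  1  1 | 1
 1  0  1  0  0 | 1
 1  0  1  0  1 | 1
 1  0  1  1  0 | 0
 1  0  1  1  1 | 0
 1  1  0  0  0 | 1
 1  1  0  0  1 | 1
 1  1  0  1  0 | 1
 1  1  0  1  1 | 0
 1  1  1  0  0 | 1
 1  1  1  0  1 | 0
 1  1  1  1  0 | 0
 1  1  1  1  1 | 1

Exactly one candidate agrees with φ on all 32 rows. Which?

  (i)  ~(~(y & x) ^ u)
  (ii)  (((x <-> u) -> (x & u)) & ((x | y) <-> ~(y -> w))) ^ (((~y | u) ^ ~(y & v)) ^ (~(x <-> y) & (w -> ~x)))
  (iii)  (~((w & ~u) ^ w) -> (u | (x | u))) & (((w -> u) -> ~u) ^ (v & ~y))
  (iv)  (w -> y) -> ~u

(i): at (0,0,0,1,0) it gives 0, but φ = 1 — eliminated.
(iii): at (0,0,0,1,1) it gives 1, but φ = 0 — eliminated.
(iv): at (0,0,0,0,0) it gives 1, but φ = 0 — eliminated.
(ii) is the remaining candidate, and it agrees with φ on all 32 inputs.

ii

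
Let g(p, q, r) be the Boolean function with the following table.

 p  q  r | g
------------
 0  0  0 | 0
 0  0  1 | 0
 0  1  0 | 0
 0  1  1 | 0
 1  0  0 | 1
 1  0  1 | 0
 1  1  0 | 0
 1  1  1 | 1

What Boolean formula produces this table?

Collect the rows where g=1 — (1,0,0), (1,1,1) — and write one minterm per row: p·¬q·¬r, p·q·r. Their union (logical OR) reproduces the table exactly.

g(p, q, r) = ((p AND NOT q) AND NOT r) OR ((p AND q) AND r)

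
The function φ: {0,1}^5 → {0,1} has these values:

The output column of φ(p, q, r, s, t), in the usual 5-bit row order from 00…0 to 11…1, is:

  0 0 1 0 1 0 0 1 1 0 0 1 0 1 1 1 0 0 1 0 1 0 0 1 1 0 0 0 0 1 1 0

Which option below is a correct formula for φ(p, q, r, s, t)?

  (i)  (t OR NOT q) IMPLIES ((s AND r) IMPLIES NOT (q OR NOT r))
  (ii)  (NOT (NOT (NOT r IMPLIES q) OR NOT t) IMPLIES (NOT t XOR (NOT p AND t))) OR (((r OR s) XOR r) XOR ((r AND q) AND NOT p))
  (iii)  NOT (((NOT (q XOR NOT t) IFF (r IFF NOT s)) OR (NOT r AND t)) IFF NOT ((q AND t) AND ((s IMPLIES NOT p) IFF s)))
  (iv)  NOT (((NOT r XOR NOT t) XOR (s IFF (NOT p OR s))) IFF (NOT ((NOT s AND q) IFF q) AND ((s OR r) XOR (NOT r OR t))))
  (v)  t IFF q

iii

(i) disagrees with φ on (0,0,0,0,0) (formula → 1, table → 0); rule it out.
(ii) disagrees with φ on (0,0,0,0,0) (formula → 1, table → 0); rule it out.
(iv) disagrees with φ on (0,0,0,0,1) (formula → 1, table → 0); rule it out.
(v) disagrees with φ on (0,0,0,0,0) (formula → 1, table → 0); rule it out.
(iii) is the remaining candidate, and it agrees with φ on all 32 inputs.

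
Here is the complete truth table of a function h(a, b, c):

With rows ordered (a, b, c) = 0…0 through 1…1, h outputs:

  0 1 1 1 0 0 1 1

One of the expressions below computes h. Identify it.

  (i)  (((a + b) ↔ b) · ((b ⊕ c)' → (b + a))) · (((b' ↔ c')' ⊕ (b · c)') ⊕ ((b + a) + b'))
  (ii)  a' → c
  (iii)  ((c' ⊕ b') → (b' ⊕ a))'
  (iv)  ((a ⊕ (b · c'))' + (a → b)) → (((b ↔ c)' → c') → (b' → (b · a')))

(ii) fails at (0,1,0): the formula yields 0, h is 1.
(iii) fails at (0,0,1): the formula yields 0, h is 1.
(iv) fails at (1,0,0): the formula yields 1, h is 0.
(i) is the remaining candidate, and it agrees with h on all 8 inputs.

i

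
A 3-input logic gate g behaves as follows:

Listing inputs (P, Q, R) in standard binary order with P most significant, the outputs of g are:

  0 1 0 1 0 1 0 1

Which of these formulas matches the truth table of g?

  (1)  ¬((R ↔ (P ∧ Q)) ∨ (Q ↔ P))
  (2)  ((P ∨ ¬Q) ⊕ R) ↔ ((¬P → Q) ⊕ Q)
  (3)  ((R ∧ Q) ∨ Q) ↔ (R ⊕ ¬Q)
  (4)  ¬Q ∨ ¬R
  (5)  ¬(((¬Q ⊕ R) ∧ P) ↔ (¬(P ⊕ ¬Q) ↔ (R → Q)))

3

(1): at (0,0,1) it gives 0, but g = 1 — eliminated.
(2): at (0,1,0) it gives 1, but g = 0 — eliminated.
(4): at (0,0,0) it gives 1, but g = 0 — eliminated.
(5): at (0,1,0) it gives 1, but g = 0 — eliminated.
(3) is the remaining candidate, and it agrees with g on all 8 inputs.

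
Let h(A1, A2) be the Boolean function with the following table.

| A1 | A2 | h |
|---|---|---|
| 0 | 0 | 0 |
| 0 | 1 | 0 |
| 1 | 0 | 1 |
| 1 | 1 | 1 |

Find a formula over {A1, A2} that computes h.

The output simply equals A1.

h(A1, A2) = A1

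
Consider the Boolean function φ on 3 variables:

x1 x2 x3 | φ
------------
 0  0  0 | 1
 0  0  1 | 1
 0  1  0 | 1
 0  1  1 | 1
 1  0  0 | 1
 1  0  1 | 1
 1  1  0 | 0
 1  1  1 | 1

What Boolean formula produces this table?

φ(x1, x2, x3) = ¬((x1 ∧ x2) ∧ ¬x3)

Only row (1,1,0) gives 0. So φ is 1 everywhere except there — the complement of the minterm x1·x2·¬x3.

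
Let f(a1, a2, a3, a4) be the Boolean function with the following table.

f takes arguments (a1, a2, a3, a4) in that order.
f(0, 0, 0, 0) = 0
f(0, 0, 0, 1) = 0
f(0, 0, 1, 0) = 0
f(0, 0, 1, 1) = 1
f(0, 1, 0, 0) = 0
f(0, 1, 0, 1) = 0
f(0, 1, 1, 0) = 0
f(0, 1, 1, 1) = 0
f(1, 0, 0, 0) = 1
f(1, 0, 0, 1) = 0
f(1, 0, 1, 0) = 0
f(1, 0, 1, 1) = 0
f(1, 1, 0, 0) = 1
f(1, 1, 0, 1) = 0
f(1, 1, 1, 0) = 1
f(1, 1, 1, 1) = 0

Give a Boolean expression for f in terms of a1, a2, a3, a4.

f=1 on 4 inputs: (0,0,1,1), (1,0,0,0), (1,1,0,0), (1,1,1,0). Reading each as a conjunction of literals (¬a1·¬a2·a3·a4, a1·¬a2·¬a3·¬a4, a1·a2·¬a3·¬a4, a1·a2·a3·¬a4) and taking the OR gives the canonical DNF.

f(a1, a2, a3, a4) = (((((a1' · a2') · a3) · a4) + (((a1 · a2') · a3') · a4')) + (((a1 · a2) · a3') · a4')) + (((a1 · a2) · a3) · a4')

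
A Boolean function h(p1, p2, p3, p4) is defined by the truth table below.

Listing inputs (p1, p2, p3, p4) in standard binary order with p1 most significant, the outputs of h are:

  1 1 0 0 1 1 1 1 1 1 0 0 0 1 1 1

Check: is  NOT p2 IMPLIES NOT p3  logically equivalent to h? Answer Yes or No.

Evaluate NOT p2 IMPLIES NOT p3 on each row and compare to h:
  p1=0, p2=0, p3=0, p4=0: formula gives 1, h = 1 ✓
  p1=0, p2=0, p3=0, p4=1: formula gives 1, h = 1 ✓
  p1=0, p2=0, p3=1, p4=0: formula gives 0, h = 0 ✓
  p1=0, p2=0, p3=1, p4=1: formula gives 0, h = 0 ✓
  …
  p1=1, p2=1, p3=0, p4=0: formula gives 1, but h = 0 ✗
A single disagreement suffices: at (1,1,0,0) they differ, so the formula does not compute h.

No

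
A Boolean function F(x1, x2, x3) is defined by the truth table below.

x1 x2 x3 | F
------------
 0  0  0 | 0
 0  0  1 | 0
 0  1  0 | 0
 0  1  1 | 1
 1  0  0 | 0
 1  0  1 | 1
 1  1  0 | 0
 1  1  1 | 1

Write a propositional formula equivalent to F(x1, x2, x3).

F=1 on 3 inputs: (0,1,1), (1,0,1), (1,1,1). Reading each as a conjunction of literals (¬x1·x2·x3, x1·¬x2·x3, x1·x2·x3) and taking the OR gives the canonical DNF.

F(x1, x2, x3) = (((x1' · x2) · x3) + ((x1 · x2') · x3)) + ((x1 · x2) · x3)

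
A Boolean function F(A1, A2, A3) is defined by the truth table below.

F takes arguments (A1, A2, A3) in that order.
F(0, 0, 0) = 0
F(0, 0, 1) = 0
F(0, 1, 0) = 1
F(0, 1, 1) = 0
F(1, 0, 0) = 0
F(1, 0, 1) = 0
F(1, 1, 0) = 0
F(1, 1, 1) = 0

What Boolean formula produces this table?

F is 1 on exactly one input, (0,1,0), whose minterm is ¬A1·A2·¬A3. So F is just that conjunction.

F(A1, A2, A3) = (A1' · A2) · A3'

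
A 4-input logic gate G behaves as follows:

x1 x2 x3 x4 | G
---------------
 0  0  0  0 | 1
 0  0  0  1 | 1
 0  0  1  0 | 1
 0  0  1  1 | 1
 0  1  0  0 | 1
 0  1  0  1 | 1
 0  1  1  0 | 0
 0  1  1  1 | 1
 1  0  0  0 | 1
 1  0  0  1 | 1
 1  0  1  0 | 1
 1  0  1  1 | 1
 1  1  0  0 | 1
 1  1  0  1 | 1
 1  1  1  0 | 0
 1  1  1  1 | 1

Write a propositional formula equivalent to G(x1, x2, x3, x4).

There are just 2 zero rows: (0,1,1,0), (1,1,1,0). Their minterms are ¬x1·x2·x3·¬x4, x1·x2·x3·¬x4; the OR of those covers precisely the 0-outputs, and negating it yields G.

G(x1, x2, x3, x4) = NOT ((((NOT x1 AND x2) AND x3) AND NOT x4) OR (((x1 AND x2) AND x3) AND NOT x4))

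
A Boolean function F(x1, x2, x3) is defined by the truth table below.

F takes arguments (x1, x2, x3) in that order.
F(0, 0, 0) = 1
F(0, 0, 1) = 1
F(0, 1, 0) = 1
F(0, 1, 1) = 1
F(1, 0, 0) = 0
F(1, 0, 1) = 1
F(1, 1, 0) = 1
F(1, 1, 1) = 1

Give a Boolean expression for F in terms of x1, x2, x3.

F(x1, x2, x3) = ~((x1 & ~x2) & ~x3)

Only row (1,0,0) gives 0. So F is 1 everywhere except there — the complement of the minterm x1·¬x2·¬x3.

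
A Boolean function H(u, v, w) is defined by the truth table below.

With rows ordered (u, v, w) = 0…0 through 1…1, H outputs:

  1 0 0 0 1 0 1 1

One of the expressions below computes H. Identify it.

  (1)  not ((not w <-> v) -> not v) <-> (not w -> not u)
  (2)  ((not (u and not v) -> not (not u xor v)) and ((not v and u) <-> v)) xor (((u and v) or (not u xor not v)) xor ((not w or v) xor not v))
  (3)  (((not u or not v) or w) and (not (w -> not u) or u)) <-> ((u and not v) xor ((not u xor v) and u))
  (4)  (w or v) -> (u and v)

4

(1) fails at (0,0,0): the formula yields 0, H is 1.
(2) fails at (0,0,0): the formula yields 0, H is 1.
(3) fails at (0,0,1): the formula yields 1, H is 0.
That leaves (4). Evaluating it on every row reproduces the table of H exactly.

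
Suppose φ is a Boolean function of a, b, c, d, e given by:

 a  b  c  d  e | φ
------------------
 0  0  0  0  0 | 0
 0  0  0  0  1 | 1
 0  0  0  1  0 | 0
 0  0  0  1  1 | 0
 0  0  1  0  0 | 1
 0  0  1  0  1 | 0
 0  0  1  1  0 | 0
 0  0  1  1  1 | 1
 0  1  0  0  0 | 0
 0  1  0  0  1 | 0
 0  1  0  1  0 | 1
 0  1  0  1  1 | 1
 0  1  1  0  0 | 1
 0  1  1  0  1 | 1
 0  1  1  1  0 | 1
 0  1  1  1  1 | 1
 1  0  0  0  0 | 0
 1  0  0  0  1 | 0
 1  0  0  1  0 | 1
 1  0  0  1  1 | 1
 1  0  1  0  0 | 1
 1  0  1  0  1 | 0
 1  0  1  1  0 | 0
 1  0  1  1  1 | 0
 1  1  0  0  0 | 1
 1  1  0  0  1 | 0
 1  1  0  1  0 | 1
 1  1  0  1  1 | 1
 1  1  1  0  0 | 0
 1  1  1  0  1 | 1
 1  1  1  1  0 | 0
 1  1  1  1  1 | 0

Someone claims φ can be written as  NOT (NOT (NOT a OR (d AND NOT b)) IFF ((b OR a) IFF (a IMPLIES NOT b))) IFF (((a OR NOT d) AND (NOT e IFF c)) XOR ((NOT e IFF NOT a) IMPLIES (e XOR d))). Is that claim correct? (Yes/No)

No

Check the formula against φ row by row:
  a=0, b=0, c=0, d=0, e=0: formula gives 1, but φ = 0 ✗
A single disagreement suffices: at (0,0,0,0,0) they differ, so the formula does not compute φ.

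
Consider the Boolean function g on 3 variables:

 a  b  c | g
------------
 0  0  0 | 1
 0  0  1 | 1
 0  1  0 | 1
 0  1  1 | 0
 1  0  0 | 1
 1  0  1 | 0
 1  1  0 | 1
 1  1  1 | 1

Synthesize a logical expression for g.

g(a, b, c) = (((a' · b) · c) + ((a · b') · c))'

There are just 2 zero rows: (0,1,1), (1,0,1). Their minterms are ¬a·b·c, a·¬b·c; the OR of those covers precisely the 0-outputs, and negating it yields g.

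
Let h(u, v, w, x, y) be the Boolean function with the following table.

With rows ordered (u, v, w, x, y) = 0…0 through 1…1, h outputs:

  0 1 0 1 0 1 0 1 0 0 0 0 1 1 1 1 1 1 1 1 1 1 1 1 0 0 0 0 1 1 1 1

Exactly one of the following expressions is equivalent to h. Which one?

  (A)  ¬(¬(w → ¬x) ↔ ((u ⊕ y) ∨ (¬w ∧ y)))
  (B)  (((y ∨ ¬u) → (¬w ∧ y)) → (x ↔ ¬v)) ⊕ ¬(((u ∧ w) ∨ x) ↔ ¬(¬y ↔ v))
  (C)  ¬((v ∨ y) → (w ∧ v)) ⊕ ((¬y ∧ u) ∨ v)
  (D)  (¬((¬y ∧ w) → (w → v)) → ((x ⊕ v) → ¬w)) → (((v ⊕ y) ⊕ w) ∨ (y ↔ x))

(A) disagrees with h on (0,0,1,1,0) (formula → 1, table → 0); rule it out.
(B) disagrees with h on (0,0,0,0,1) (formula → 0, table → 1); rule it out.
(D) disagrees with h on (0,0,0,0,0) (formula → 1, table → 0); rule it out.
Only (C) survives; checking it on all 32 rows confirms it matches h.

C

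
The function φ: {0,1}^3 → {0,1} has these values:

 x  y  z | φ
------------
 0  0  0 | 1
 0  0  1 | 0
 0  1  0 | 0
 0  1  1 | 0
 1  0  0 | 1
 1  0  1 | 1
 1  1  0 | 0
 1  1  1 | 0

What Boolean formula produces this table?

The 1-rows are (0,0,0), (1,0,0), (1,0,1). Each contributes one minterm — ¬x·¬y·¬z; x·¬y·¬z; x·¬y·z — and their disjunction is a sum-of-products form of φ.

φ(x, y, z) = (((¬x ∧ ¬y) ∧ ¬z) ∨ ((x ∧ ¬y) ∧ ¬z)) ∨ ((x ∧ ¬y) ∧ z)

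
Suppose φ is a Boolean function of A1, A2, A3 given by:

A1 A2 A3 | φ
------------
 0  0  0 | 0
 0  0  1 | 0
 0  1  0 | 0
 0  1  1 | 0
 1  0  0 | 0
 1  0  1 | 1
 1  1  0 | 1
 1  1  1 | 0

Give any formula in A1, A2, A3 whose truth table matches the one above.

φ=1 on 2 inputs: (1,0,1), (1,1,0). Reading each as a conjunction of literals (A1·¬A2·A3, A1·A2·¬A3) and taking the OR gives the canonical DNF.

φ(A1, A2, A3) = ((A1 and not A2) and A3) or ((A1 and A2) and not A3)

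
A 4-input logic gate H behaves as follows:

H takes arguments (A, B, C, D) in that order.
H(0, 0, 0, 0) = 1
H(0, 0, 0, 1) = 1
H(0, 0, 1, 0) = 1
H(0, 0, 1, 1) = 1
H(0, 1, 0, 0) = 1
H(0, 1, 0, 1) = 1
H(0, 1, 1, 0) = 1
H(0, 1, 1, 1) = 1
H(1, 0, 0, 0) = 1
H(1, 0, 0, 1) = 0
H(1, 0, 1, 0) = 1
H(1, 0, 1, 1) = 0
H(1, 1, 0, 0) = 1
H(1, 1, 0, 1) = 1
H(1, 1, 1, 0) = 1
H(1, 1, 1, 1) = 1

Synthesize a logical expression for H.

H(A, B, C, D) = NOT ((((A AND NOT B) AND NOT C) AND D) OR (((A AND NOT B) AND C) AND D))

The 0-rows are (1,0,0,1), (1,0,1,1). Take each as a conjunction (A·¬B·¬C·D, A·¬B·C·D), form their disjunction, and complement — that gives a formula that is 1 everywhere H is.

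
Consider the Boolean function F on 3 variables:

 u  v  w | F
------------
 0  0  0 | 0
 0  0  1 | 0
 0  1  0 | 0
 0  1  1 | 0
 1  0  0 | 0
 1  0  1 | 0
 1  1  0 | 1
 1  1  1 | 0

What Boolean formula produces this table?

Only row (1,1,0) gives 1. That row's minterm u·v·¬w is F directly.

F(u, v, w) = (u AND v) AND NOT w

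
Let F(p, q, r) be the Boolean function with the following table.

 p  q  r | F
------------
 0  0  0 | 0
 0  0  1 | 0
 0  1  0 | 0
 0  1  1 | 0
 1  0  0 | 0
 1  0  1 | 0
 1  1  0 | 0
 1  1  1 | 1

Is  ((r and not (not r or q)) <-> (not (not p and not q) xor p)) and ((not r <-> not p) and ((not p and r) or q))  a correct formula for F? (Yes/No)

Yes

Test each input against both F and the formula:
  p=0, q=0, r=0: formula gives 0, F = 0 ✓
  p=0, q=0, r=1: formula gives 0, F = 0 ✓
  p=0, q=1, r=0: formula gives 0, F = 0 ✓
  p=0, q=1, r=1: formula gives 0, F = 0 ✓
  p=1, q=0, r=0: formula gives 0, F = 0 ✓
  … (the remaining 3 rows also agree.)
Every row agrees, so the formula is equivalent.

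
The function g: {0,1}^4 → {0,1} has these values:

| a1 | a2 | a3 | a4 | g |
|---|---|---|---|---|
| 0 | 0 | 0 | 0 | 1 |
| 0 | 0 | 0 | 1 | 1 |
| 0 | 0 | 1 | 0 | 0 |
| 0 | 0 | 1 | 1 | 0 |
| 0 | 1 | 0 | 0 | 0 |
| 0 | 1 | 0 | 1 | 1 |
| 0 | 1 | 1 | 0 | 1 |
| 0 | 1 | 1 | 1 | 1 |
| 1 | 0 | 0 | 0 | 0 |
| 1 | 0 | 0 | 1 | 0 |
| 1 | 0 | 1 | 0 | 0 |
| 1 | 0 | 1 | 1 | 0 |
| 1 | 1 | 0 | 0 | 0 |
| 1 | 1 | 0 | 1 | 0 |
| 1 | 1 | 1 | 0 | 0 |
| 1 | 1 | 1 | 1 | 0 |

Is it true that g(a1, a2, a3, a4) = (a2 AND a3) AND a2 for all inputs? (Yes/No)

No

Test each input against both g and the formula:
  a1=0, a2=0, a3=0, a4=0: formula gives 0, but g = 1 ✗
A single disagreement suffices: at (0,0,0,0) they differ, so the formula does not compute g.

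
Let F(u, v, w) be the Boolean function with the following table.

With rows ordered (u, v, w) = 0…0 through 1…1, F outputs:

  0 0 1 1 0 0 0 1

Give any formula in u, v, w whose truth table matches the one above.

Collect the rows where F=1 — (0,1,0), (0,1,1), (1,1,1) — and write one minterm per row: ¬u·v·¬w, ¬u·v·w, u·v·w. Their union (logical OR) reproduces the table exactly.

F(u, v, w) = (((NOT u AND v) AND NOT w) OR ((NOT u AND v) AND w)) OR ((u AND v) AND w)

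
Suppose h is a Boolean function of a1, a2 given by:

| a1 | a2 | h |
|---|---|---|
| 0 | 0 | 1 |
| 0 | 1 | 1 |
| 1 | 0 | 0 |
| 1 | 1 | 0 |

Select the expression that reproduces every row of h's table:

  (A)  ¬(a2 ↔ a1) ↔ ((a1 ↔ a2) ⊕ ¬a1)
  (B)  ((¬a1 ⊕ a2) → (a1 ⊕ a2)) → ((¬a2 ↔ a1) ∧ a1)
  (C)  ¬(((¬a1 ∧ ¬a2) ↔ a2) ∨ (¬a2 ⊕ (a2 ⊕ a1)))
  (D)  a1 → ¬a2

A

(B) fails at (0,1): the formula yields 0, h is 1.
(C) fails at (0,0): the formula yields 0, h is 1.
(D) fails at (1,0): the formula yields 1, h is 0.
That leaves (A). Evaluating it on every row reproduces the table of h exactly.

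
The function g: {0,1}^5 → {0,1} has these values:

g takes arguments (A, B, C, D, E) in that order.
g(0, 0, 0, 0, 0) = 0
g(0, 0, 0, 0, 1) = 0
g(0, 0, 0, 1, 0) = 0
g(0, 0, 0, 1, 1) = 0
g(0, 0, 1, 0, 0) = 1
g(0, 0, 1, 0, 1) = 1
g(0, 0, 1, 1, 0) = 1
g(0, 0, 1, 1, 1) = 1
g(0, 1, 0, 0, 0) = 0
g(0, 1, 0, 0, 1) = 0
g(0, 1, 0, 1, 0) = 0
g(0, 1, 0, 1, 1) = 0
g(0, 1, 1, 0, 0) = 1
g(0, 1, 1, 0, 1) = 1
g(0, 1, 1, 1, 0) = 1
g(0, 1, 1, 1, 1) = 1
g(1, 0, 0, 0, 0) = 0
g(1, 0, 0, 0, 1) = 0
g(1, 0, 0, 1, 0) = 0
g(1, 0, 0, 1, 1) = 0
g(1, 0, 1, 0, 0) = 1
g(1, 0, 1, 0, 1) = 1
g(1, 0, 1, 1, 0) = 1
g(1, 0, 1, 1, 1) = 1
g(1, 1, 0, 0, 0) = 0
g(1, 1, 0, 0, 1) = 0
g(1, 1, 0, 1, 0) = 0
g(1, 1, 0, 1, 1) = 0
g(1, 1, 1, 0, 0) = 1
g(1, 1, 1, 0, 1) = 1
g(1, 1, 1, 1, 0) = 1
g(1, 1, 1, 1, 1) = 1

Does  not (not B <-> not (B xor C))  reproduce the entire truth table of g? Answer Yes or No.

Evaluate not (not B <-> not (B xor C)) on each row and compare to g:
  A=0, B=0, C=0, D=0, E=0: formula gives 0, g = 0 ✓
  A=0, B=0, C=0, D=0, E=1: formula gives 0, g = 0 ✓
  A=0, B=0, C=0, D=1, E=0: formula gives 0, g = 0 ✓
  A=0, B=0, C=0, D=1, E=1: formula gives 0, g = 0 ✓
  …and likewise for the remaining 28 rows.
All 32 rows match — the expression computes g exactly.

Yes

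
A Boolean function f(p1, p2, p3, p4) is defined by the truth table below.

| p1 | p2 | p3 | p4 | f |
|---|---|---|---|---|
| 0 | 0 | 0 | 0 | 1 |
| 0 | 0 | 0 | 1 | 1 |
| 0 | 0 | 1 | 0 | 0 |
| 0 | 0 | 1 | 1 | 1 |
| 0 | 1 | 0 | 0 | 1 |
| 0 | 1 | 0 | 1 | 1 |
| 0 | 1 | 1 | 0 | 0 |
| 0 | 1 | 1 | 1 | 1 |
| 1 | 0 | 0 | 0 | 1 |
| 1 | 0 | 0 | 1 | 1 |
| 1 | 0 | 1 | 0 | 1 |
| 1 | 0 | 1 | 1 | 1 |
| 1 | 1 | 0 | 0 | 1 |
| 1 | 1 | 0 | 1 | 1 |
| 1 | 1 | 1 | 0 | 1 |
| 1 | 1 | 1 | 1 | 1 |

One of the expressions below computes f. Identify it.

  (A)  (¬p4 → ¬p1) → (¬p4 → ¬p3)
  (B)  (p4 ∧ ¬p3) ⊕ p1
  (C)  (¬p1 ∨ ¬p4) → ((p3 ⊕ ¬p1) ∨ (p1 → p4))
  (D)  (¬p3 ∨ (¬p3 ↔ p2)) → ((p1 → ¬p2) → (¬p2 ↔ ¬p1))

(B) fails at (0,0,0,0): the formula yields 0, f is 1.
(C) fails at (0,0,1,0): the formula yields 1, f is 0.
(D) fails at (0,0,1,0): the formula yields 1, f is 0.
That leaves (A). Evaluating it on every row reproduces the table of f exactly.

A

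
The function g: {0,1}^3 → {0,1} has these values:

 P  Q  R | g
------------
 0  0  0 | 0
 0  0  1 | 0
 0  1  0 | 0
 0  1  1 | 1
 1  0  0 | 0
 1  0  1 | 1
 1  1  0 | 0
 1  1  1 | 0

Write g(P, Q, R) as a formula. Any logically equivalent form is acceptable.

The 1-rows are (0,1,1), (1,0,1). Each contributes one minterm — ¬P·Q·R; P·¬Q·R — and their disjunction is a sum-of-products form of g.

g(P, Q, R) = ((P' · Q) · R) + ((P · Q') · R)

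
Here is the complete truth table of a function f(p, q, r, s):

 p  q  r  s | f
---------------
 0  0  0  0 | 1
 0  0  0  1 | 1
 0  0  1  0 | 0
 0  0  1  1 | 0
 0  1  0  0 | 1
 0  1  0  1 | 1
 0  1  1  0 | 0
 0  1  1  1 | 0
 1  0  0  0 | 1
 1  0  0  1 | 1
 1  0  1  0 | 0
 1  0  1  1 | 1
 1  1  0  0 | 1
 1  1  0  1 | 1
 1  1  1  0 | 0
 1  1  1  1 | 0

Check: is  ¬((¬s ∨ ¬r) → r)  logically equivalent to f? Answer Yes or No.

No

Evaluate ¬((¬s ∨ ¬r) → r) on each row and compare to f:
  p=0, q=0, r=0, s=0: formula gives 1, f = 1 ✓
  p=0, q=0, r=0, s=1: formula gives 1, f = 1 ✓
  p=0, q=0, r=1, s=0: formula gives 0, f = 0 ✓
  p=0, q=0, r=1, s=1: formula gives 0, f = 0 ✓
  …
  p=1, q=0, r=1, s=1: formula gives 0, but f = 1 ✗
Row (1,0,1,1) is a counterexample, so the formula is not equivalent to f.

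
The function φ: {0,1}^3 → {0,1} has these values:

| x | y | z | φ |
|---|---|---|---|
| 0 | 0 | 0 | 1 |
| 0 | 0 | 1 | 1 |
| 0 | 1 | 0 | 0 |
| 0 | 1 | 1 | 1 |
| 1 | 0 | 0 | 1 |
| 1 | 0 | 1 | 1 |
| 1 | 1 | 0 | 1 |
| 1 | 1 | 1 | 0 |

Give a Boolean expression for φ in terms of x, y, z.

φ(x, y, z) = (((x' · y) · z') + ((x · y) · z))'

The 0-rows are (0,1,0), (1,1,1). Take each as a conjunction (¬x·y·¬z, x·y·z), form their disjunction, and complement — that gives a formula that is 1 everywhere φ is.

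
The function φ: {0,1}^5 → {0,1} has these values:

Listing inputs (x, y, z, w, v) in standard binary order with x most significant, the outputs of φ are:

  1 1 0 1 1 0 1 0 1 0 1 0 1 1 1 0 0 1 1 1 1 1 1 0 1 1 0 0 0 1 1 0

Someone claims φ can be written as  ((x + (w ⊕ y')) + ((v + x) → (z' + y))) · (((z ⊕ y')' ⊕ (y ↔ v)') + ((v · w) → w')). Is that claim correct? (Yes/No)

No

Check the formula against φ row by row:
  x=0, y=0, z=0, w=0, v=0: formula gives 1, φ = 1 ✓
  x=0, y=0, z=0, w=0, v=1: formula gives 1, φ = 1 ✓
  x=0, y=0, z=0, w=1, v=0: formula gives 1, but φ = 0 ✗
Row (0,0,0,1,0) is a counterexample, so the formula is not equivalent to φ.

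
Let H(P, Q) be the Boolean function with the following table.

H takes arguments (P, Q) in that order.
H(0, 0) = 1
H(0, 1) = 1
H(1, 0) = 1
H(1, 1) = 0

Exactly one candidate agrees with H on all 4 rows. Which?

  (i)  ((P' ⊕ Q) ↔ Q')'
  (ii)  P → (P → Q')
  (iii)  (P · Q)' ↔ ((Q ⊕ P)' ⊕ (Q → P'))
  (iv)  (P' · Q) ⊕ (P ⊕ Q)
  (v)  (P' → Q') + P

ii

(i): at (0,0) it gives 0, but H = 1 — eliminated.
(iii): at (0,0) it gives 0, but H = 1 — eliminated.
(iv): at (0,0) it gives 0, but H = 1 — eliminated.
(v): at (0,1) it gives 0, but H = 1 — eliminated.
Only (ii) survives; checking it on all 4 rows confirms it matches H.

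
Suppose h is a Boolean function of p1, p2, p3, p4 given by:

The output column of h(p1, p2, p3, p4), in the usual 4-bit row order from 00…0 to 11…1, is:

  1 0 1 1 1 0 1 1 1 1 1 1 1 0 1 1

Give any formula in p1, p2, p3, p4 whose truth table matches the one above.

h(p1, p2, p3, p4) = ¬(((((¬p1 ∧ ¬p2) ∧ ¬p3) ∧ p4) ∨ (((¬p1 ∧ p2) ∧ ¬p3) ∧ p4)) ∨ (((p1 ∧ p2) ∧ ¬p3) ∧ p4))

The 0-rows are (0,0,0,1), (0,1,0,1), (1,1,0,1). Take each as a conjunction (¬p1·¬p2·¬p3·p4, ¬p1·p2·¬p3·p4, p1·p2·¬p3·p4), form their disjunction, and complement — that gives a formula that is 1 everywhere h is.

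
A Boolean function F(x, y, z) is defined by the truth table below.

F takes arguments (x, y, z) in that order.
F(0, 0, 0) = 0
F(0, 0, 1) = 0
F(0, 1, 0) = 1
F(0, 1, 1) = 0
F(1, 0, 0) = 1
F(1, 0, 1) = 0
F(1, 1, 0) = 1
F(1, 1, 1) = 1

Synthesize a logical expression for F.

F=1 on 4 inputs: (0,1,0), (1,0,0), (1,1,0), (1,1,1). Reading each as a conjunction of literals (¬x·y·¬z, x·¬y·¬z, x·y·¬z, x·y·z) and taking the OR gives the canonical DNF.

F(x, y, z) = ((((not x and y) and not z) or ((x and not y) and not z)) or ((x and y) and not z)) or ((x and y) and z)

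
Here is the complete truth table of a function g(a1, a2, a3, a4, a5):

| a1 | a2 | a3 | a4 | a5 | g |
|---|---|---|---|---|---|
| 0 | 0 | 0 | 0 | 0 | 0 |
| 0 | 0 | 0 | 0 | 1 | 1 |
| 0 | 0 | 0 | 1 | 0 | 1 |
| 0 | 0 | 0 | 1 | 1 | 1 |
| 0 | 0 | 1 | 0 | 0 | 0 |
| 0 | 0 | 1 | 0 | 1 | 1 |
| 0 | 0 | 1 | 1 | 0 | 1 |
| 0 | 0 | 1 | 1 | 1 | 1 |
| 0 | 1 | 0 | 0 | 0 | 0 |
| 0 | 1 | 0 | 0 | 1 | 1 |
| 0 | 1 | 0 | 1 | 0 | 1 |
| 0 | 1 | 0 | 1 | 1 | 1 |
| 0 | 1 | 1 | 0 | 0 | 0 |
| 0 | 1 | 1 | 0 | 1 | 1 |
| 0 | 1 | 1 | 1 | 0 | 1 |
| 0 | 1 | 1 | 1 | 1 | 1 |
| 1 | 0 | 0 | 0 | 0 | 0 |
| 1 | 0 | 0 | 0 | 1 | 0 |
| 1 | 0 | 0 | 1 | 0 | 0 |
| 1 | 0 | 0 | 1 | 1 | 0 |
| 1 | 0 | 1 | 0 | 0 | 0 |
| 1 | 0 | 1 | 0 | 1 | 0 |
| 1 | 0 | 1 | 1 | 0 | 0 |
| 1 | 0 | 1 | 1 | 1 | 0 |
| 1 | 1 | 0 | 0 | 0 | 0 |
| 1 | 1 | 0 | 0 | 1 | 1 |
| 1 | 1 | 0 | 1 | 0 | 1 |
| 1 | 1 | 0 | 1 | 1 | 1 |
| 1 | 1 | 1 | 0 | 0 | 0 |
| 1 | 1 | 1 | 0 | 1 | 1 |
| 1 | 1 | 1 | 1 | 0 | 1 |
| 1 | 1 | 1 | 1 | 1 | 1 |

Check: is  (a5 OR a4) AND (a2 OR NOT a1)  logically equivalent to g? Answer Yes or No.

Check the formula against g row by row:
  a1=0, a2=0, a3=0, a4=0, a5=0: formula gives 0, g = 0 ✓
  a1=0, a2=0, a3=0, a4=0, a5=1: formula gives 1, g = 1 ✓
  a1=0, a2=0, a3=0, a4=1, a5=0: formula gives 1, g = 1 ✓
  a1=0, a2=0, a3=0, a4=1, a5=1: formula gives 1, g = 1 ✓
  … (the remaining 28 rows also agree.)
No disagreement on any input; they are logically equivalent.

Yes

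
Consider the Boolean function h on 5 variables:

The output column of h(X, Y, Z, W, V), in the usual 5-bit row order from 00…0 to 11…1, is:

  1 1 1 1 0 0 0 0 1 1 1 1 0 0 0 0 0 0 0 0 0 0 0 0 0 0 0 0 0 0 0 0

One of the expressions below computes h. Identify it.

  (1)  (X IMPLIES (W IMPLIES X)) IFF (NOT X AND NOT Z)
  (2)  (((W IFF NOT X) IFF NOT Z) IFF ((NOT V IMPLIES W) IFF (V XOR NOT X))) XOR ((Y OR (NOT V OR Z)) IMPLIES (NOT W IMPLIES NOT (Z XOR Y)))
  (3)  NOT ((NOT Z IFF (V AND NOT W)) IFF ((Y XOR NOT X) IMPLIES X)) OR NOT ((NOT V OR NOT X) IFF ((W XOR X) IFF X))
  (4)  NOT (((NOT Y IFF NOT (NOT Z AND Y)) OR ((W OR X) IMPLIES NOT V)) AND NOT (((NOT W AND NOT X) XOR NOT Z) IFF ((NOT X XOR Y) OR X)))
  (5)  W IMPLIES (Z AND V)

(2) fails at (0,0,0,0,0): the formula yields 0, h is 1.
(3) fails at (0,0,0,0,0): the formula yields 0, h is 1.
(4) fails at (0,0,0,0,0): the formula yields 0, h is 1.
(5) fails at (0,0,0,1,0): the formula yields 0, h is 1.
(1) is the remaining candidate, and it agrees with h on all 32 inputs.

1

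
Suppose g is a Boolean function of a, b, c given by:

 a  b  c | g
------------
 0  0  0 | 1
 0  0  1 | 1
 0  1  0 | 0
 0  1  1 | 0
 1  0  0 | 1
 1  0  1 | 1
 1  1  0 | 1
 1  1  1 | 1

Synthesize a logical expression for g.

g(a, b, c) = ¬(((¬a ∧ b) ∧ ¬c) ∨ ((¬a ∧ b) ∧ c))

g is 0 on only 2 rows — (0,1,0), (0,1,1). Writing each as a minterm (¬a·b·¬c, ¬a·b·c) and OR-ing them characterizes exactly where g=0, so g is the negation of that disjunction.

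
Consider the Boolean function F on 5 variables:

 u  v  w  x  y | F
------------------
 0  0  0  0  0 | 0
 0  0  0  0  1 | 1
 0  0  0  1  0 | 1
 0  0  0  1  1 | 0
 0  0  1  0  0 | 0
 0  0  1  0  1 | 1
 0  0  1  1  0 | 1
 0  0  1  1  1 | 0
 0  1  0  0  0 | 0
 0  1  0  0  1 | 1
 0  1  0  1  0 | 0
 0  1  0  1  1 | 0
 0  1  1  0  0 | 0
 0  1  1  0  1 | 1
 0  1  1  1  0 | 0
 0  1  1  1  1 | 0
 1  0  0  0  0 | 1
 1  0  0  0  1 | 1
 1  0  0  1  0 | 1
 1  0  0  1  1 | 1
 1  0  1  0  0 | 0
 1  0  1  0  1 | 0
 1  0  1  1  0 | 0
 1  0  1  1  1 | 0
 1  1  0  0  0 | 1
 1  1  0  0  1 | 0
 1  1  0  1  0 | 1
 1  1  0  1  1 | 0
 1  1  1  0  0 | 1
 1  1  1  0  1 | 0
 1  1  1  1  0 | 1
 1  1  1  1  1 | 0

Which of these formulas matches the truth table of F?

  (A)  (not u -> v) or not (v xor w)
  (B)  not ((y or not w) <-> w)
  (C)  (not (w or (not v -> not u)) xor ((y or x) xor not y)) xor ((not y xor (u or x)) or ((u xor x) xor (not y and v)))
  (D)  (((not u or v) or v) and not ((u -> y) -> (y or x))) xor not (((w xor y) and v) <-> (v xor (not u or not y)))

C

(A) fails at (0,0,0,0,0): the formula yields 1, F is 0.
(B) fails at (0,0,0,0,0): the formula yields 1, F is 0.
(D) fails at (0,0,0,1,1): the formula yields 1, F is 0.
(C) is the remaining candidate, and it agrees with F on all 32 inputs.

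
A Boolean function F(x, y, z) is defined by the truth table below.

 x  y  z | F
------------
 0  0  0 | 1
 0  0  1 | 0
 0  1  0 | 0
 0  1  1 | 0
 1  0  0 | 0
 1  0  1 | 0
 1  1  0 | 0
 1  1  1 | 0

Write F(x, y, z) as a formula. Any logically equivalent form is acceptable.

The output is 1 only when every input is 0 — NOR of all inputs.

F(x, y, z) = not ((x or y) or z)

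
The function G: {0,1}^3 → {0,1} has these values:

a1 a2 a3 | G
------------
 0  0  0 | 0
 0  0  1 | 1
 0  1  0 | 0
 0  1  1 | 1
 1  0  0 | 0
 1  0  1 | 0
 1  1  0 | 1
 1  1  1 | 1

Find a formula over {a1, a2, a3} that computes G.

The 1-rows are (0,0,1), (0,1,1), (1,1,0), (1,1,1). Each contributes one minterm — ¬a1·¬a2·a3; ¬a1·a2·a3; a1·a2·¬a3; a1·a2·a3 — and their disjunction is a sum-of-products form of G.

G(a1, a2, a3) = ((((not a1 and not a2) and a3) or ((not a1 and a2) and a3)) or ((a1 and a2) and not a3)) or ((a1 and a2) and a3)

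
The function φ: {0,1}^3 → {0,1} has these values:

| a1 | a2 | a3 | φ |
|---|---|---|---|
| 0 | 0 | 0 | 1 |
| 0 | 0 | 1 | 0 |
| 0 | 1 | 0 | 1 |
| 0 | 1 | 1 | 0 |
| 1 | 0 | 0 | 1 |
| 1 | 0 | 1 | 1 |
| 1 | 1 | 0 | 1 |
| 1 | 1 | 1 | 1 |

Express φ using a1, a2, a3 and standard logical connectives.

φ(a1, a2, a3) = not (((not a1 and not a2) and a3) or ((not a1 and a2) and a3))

The 0-rows are (0,0,1), (0,1,1). Take each as a conjunction (¬a1·¬a2·a3, ¬a1·a2·a3), form their disjunction, and complement — that gives a formula that is 1 everywhere φ is.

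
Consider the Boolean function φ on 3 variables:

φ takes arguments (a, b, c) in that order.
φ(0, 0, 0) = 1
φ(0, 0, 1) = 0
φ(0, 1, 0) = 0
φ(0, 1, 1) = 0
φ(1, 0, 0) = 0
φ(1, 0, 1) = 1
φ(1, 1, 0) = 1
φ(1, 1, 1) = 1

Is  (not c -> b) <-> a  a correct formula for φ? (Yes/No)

Yes

Test each input against both φ and the formula:
  a=0, b=0, c=0: formula gives 1, φ = 1 ✓
  a=0, b=0, c=1: formula gives 0, φ = 0 ✓
  a=0, b=1, c=0: formula gives 0, φ = 0 ✓
  a=0, b=1, c=1: formula gives 0, φ = 0 ✓
  a=1, b=0, c=0: formula gives 0, φ = 0 ✓
  …and likewise for the remaining 3 rows.
All 8 rows match — the expression computes φ exactly.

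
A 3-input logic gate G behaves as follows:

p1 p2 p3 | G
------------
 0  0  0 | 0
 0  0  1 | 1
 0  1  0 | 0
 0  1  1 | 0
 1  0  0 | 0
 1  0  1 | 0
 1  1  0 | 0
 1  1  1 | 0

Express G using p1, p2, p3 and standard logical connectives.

G(p1, p2, p3) = (NOT p1 AND NOT p2) AND p3

G is 1 on exactly one input, (0,0,1), whose minterm is ¬p1·¬p2·p3. So G is just that conjunction.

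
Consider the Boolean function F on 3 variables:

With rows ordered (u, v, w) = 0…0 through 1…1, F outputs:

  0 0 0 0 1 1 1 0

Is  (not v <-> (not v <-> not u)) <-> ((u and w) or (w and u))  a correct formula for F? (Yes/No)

No

Test each input against both F and the formula:
  u=0, v=0, w=0: formula gives 0, F = 0 ✓
  u=0, v=0, w=1: formula gives 0, F = 0 ✓
  u=0, v=1, w=0: formula gives 0, F = 0 ✓
  u=0, v=1, w=1: formula gives 0, F = 0 ✓
  u=1, v=0, w=0: formula gives 1, F = 1 ✓
  u=1, v=0, w=1: formula gives 0, but F = 1 ✗
Row (1,0,1) is a counterexample, so the formula is not equivalent to F.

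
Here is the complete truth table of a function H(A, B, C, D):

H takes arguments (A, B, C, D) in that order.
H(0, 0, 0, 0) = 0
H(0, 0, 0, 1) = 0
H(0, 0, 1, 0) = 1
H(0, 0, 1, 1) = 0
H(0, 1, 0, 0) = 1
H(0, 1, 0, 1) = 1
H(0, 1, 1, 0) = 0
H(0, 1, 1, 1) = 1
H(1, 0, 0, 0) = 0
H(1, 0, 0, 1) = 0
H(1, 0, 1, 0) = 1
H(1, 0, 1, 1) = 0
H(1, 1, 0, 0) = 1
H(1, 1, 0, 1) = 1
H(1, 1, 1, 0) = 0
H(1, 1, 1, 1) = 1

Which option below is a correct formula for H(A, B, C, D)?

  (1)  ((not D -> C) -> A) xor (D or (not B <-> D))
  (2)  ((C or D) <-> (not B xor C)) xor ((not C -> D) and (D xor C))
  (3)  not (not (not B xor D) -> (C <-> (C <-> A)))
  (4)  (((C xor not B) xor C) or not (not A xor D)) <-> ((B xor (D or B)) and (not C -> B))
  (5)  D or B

(1): at (0,0,0,0) it gives 1, but H = 0 — eliminated.
(3): at (0,0,0,1) it gives 1, but H = 0 — eliminated.
(4): at (0,0,1,0) it gives 0, but H = 1 — eliminated.
(5): at (0,0,0,1) it gives 1, but H = 0 — eliminated.
Only (2) survives; checking it on all 16 rows confirms it matches H.

2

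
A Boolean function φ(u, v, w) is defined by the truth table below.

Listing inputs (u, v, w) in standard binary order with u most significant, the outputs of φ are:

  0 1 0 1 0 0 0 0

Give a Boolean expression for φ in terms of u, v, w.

The 1-rows are (0,0,1), (0,1,1). Each contributes one minterm — ¬u·¬v·w; ¬u·v·w — and their disjunction is a sum-of-products form of φ.

φ(u, v, w) = ((~u & ~v) & w) | ((~u & v) & w)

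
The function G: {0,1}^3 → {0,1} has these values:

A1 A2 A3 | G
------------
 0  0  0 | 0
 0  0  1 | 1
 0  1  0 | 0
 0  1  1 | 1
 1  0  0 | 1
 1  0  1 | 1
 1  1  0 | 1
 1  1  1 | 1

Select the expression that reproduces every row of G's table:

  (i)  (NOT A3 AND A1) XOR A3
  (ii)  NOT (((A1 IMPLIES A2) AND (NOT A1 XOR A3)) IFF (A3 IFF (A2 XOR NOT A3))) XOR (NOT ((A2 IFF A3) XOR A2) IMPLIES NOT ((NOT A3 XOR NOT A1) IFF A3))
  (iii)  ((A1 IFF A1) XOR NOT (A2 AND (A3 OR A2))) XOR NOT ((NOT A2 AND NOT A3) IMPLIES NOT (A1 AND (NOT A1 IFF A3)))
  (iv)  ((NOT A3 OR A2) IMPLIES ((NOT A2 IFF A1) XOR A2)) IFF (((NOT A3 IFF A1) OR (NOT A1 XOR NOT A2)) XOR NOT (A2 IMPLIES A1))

i

(ii) disagrees with G on (0,0,1) (formula → 0, table → 1); rule it out.
(iii) disagrees with G on (0,0,1) (formula → 0, table → 1); rule it out.
(iv) disagrees with G on (0,0,0) (formula → 1, table → 0); rule it out.
That leaves (i). Evaluating it on every row reproduces the table of G exactly.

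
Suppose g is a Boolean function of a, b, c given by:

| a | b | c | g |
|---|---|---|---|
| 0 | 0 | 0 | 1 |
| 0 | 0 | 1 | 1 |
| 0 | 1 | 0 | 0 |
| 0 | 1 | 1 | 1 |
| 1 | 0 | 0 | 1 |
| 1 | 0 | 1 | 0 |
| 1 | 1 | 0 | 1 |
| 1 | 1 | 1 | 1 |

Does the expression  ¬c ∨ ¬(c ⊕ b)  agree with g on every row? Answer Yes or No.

Evaluate ¬c ∨ ¬(c ⊕ b) on each row and compare to g:
  a=0, b=0, c=0: formula gives 1, g = 1 ✓
  a=0, b=0, c=1: formula gives 0, but g = 1 ✗
A single disagreement suffices: at (0,0,1) they differ, so the formula does not compute g.

No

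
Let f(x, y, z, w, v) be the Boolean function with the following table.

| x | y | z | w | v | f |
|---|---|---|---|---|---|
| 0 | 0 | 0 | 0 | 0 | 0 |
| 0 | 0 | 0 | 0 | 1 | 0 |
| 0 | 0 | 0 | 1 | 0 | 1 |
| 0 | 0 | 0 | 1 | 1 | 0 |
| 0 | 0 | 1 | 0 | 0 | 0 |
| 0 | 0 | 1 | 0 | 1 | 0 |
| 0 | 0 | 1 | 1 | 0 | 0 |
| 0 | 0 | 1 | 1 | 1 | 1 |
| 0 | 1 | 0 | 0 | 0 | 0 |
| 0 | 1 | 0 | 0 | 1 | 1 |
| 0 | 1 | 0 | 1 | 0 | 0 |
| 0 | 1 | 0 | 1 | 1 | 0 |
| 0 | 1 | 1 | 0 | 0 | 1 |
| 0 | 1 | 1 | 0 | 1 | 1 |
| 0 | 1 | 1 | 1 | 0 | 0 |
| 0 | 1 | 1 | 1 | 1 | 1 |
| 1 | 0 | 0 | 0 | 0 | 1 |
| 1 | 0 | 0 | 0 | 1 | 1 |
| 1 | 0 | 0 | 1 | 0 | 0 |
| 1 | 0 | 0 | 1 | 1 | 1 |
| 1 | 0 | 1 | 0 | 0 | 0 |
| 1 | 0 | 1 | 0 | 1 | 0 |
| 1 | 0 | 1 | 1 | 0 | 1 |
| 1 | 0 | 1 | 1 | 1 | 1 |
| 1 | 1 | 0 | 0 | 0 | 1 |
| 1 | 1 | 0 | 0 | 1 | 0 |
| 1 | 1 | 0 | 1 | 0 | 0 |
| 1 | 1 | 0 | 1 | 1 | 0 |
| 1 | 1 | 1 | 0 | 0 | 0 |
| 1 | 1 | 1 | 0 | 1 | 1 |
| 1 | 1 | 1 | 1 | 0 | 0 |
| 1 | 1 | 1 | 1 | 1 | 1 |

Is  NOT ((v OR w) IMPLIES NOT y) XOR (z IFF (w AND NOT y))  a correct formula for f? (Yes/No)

Evaluate NOT ((v OR w) IMPLIES NOT y) XOR (z IFF (w AND NOT y)) on each row and compare to f:
  x=0, y=0, z=0, w=0, v=0: formula gives 1, but f = 0 ✗
A single disagreement suffices: at (0,0,0,0,0) they differ, so the formula does not compute f.

No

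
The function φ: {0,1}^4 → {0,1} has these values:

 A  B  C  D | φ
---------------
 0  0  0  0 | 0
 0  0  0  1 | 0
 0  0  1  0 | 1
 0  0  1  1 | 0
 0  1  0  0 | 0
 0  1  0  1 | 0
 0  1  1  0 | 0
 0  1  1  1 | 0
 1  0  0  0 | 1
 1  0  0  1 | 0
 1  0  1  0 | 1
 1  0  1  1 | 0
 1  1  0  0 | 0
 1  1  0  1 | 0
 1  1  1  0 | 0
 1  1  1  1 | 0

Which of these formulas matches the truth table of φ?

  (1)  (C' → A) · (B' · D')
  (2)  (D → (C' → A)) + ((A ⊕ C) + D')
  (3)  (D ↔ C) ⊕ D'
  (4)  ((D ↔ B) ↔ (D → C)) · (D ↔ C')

1

(2) fails at (0,0,0,0): the formula yields 1, φ is 0.
(3) fails at (0,0,1,1): the formula yields 1, φ is 0.
(4) fails at (0,0,0,1): the formula yields 1, φ is 0.
(1) is the remaining candidate, and it agrees with φ on all 16 inputs.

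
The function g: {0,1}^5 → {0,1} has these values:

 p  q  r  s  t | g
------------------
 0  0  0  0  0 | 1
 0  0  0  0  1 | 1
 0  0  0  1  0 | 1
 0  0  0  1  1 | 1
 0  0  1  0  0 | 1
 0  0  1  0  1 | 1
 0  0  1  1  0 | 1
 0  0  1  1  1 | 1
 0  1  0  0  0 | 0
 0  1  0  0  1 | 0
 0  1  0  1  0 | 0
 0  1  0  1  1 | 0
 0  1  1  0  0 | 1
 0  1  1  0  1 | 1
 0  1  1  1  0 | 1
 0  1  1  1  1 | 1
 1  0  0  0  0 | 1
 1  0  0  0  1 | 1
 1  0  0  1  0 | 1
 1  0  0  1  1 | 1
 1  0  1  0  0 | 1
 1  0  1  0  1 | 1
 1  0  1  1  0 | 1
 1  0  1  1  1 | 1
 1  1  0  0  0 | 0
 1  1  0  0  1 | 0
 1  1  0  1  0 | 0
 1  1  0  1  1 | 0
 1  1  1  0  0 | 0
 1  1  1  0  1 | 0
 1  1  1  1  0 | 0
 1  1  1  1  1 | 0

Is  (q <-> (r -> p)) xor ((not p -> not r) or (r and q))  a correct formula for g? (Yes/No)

Evaluate (q <-> (r -> p)) xor ((not p -> not r) or (r and q)) on each row and compare to g:
  p=0, q=0, r=0, s=0, t=0: formula gives 1, g = 1 ✓
  p=0, q=0, r=0, s=0, t=1: formula gives 1, g = 1 ✓
  p=0, q=0, r=0, s=1, t=0: formula gives 1, g = 1 ✓
  p=0, q=0, r=0, s=1, t=1: formula gives 1, g = 1 ✓
  …and likewise for the remaining 28 rows.
All 32 rows match — the expression computes g exactly.

Yes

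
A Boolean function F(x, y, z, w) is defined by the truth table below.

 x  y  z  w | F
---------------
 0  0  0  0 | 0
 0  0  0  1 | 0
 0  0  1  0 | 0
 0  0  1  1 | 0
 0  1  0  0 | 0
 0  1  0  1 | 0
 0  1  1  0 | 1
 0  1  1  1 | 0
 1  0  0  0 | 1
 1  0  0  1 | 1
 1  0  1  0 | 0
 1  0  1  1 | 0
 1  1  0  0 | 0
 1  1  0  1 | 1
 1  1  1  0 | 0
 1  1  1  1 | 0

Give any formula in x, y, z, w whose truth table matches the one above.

F=1 on 4 inputs: (0,1,1,0), (1,0,0,0), (1,0,0,1), (1,1,0,1). Reading each as a conjunction of literals (¬x·y·z·¬w, x·¬y·¬z·¬w, x·¬y·¬z·w, x·y·¬z·w) and taking the OR gives the canonical DNF.

F(x, y, z, w) = (((((x' · y) · z) · w') + (((x · y') · z') · w')) + (((x · y') · z') · w)) + (((x · y) · z') · w)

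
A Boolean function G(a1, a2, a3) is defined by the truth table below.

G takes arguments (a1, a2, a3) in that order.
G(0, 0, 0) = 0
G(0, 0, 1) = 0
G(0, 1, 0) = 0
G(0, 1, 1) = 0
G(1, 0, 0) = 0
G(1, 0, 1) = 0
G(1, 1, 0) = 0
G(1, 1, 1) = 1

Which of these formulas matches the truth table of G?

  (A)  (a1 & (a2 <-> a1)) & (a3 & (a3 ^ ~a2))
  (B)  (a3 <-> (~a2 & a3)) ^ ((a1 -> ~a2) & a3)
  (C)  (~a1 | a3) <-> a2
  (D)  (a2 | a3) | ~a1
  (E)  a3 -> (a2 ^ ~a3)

A

(B): at (0,0,0) it gives 1, but G = 0 — eliminated.
(C): at (0,1,0) it gives 1, but G = 0 — eliminated.
(D): at (0,0,0) it gives 1, but G = 0 — eliminated.
(E): at (0,0,0) it gives 1, but G = 0 — eliminated.
Only (A) survives; checking it on all 8 rows confirms it matches G.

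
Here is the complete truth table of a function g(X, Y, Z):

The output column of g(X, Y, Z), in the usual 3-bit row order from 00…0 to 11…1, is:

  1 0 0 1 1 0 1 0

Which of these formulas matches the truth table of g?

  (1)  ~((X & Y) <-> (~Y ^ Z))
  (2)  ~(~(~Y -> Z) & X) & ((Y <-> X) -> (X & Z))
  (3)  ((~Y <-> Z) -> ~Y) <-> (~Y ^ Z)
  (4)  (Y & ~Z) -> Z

1

(2) disagrees with g on (0,0,0) (formula → 0, table → 1); rule it out.
(3) disagrees with g on (0,1,0) (formula → 1, table → 0); rule it out.
(4) disagrees with g on (0,0,1) (formula → 1, table → 0); rule it out.
Only (1) survives; checking it on all 8 rows confirms it matches g.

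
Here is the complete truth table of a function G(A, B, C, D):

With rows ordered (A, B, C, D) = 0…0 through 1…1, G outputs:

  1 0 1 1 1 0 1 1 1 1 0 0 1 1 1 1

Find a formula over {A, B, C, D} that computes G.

G(A, B, C, D) = ((((((A' · B') · C') · D) + (((A' · B) · C') · D)) + (((A · B') · C) · D')) + (((A · B') · C) · D))'

There are just 4 zero rows: (0,0,0,1), (0,1,0,1), (1,0,1,0), (1,0,1,1). Their minterms are ¬A·¬B·¬C·D, ¬A·B·¬C·D, A·¬B·C·¬D, A·¬B·C·D; the OR of those covers precisely the 0-outputs, and negating it yields G.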